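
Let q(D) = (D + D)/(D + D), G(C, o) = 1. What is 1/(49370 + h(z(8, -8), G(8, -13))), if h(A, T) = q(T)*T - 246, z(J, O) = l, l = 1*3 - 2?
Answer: 1/49125 ≈ 2.0356e-5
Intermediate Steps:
l = 1 (l = 3 - 2 = 1)
q(D) = 1 (q(D) = (2*D)/((2*D)) = (2*D)*(1/(2*D)) = 1)
z(J, O) = 1
h(A, T) = -246 + T (h(A, T) = 1*T - 246 = T - 246 = -246 + T)
1/(49370 + h(z(8, -8), G(8, -13))) = 1/(49370 + (-246 + 1)) = 1/(49370 - 245) = 1/49125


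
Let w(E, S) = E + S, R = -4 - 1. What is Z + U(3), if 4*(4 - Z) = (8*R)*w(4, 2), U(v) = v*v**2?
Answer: 91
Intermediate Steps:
R = -5
U(v) = v**3
Z = 64 (Z = 4 - 8*(-5)*(4 + 2)/4 = 4 - (-10)*6 = 4 - 1/4*(-240) = 4 + 60 = 64)
Z + U(3) = 64 + 3**3 = 64 + 27 = 91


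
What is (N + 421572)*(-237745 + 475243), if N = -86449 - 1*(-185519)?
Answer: 123651433716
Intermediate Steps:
N = 99070 (N = -86449 + 185519 = 99070)
(N + 421572)*(-237745 + 475243) = (99070 + 421572)*(-237745 + 475243) = 520642*237498 = 123651433716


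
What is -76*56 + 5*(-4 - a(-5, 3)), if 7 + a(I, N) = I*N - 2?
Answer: -4156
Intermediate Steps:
a(I, N) = -9 + I*N (a(I, N) = -7 + (I*N - 2) = -7 + (-2 + I*N) = -9 + I*N)
-76*56 + 5*(-4 - a(-5, 3)) = -76*56 + 5*(-4 - (-9 - 5*3)) = -4256 + 5*(-4 - (-9 - 15)) = -4256 + 5*(-4 - 1*(-24)) = -4256 + 5*(-4 + 24) = -4256 + 5*20 = -4256 + 100 = -4156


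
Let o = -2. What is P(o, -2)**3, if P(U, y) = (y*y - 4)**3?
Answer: 0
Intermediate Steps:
P(U, y) = (-4 + y**2)**3 (P(U, y) = (y**2 - 4)**3 = (-4 + y**2)**3)
P(o, -2)**3 = ((-4 + (-2)**2)**3)**3 = ((-4 + 4)**3)**3 = (0**3)**3 = 0**3 = 0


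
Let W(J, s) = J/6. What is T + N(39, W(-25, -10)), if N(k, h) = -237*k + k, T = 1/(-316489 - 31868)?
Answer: -3206277829/348357 ≈ -9204.0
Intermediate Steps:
W(J, s) = J/6 (W(J, s) = J*(1/6) = J/6)
T = -1/348357 (T = 1/(-348357) = -1/348357 ≈ -2.8706e-6)
N(k, h) = -236*k
T + N(39, W(-25, -10)) = -1/348357 - 236*39 = -1/348357 - 9204 = -3206277829/348357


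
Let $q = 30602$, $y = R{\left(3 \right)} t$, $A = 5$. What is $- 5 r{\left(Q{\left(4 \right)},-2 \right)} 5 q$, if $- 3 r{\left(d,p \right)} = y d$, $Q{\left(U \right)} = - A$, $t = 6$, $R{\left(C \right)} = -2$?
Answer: $15301000$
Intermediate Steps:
$y = -12$ ($y = \left(-2\right) 6 = -12$)
$Q{\left(U \right)} = -5$ ($Q{\left(U \right)} = \left(-1\right) 5 = -5$)
$r{\left(d,p \right)} = 4 d$ ($r{\left(d,p \right)} = - \frac{\left(-12\right) d}{3} = 4 d$)
$- 5 r{\left(Q{\left(4 \right)},-2 \right)} 5 q = - 5 \cdot 4 \left(-5\right) 5 \cdot 30602 = \left(-5\right) \left(-20\right) 5 \cdot 30602 = 100 \cdot 5 \cdot 30602 = 500 \cdot 30602 = 15301000$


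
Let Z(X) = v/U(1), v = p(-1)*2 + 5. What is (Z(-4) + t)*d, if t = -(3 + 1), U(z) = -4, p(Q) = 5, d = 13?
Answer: -403/4 ≈ -100.75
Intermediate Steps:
v = 15 (v = 5*2 + 5 = 10 + 5 = 15)
Z(X) = -15/4 (Z(X) = 15/(-4) = 15*(-1/4) = -15/4)
t = -4 (t = -1*4 = -4)
(Z(-4) + t)*d = (-15/4 - 4)*13 = -31/4*13 = -403/4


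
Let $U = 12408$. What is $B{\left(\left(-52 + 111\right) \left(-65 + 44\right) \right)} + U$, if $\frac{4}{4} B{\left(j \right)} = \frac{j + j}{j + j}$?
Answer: $12409$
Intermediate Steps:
$B{\left(j \right)} = 1$ ($B{\left(j \right)} = \frac{j + j}{j + j} = \frac{2 j}{2 j} = 2 j \frac{1}{2 j} = 1$)
$B{\left(\left(-52 + 111\right) \left(-65 + 44\right) \right)} + U = 1 + 12408 = 12409$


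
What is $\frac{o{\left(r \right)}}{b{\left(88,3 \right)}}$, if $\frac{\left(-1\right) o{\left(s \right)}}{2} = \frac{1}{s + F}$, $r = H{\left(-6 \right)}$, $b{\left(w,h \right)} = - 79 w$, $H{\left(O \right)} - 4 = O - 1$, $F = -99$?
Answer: $- \frac{1}{354552} \approx -2.8205 \cdot 10^{-6}$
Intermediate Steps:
$H{\left(O \right)} = 3 + O$ ($H{\left(O \right)} = 4 + \left(O - 1\right) = 4 + \left(-1 + O\right) = 3 + O$)
$r = -3$ ($r = 3 - 6 = -3$)
$o{\left(s \right)} = - \frac{2}{-99 + s}$ ($o{\left(s \right)} = - \frac{2}{s - 99} = - \frac{2}{-99 + s}$)
$\frac{o{\left(r \right)}}{b{\left(88,3 \right)}} = \frac{\left(-2\right) \frac{1}{-99 - 3}}{\left(-79\right) 88} = \frac{\left(-2\right) \frac{1}{-102}}{-6952} = \left(-2\right) \left(- \frac{1}{102}\right) \left(- \frac{1}{6952}\right) = \frac{1}{51} \left(- \frac{1}{6952}\right) = - \frac{1}{354552}$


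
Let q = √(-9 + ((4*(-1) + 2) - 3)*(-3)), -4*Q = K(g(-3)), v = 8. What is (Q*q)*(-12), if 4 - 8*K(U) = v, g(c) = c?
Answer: -3*√6/2 ≈ -3.6742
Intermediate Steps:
K(U) = -½ (K(U) = ½ - ⅛*8 = ½ - 1 = -½)
Q = ⅛ (Q = -¼*(-½) = ⅛ ≈ 0.12500)
q = √6 (q = √(-9 + ((-4 + 2) - 3)*(-3)) = √(-9 + (-2 - 3)*(-3)) = √(-9 - 5*(-3)) = √(-9 + 15) = √6 ≈ 2.4495)
(Q*q)*(-12) = (√6/8)*(-12) = -3*√6/2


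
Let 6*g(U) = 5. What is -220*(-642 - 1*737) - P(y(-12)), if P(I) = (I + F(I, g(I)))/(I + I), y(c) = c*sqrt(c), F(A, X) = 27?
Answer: 606759/2 - 3*I*sqrt(3)/16 ≈ 3.0338e+5 - 0.32476*I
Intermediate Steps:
g(U) = 5/6 (g(U) = (1/6)*5 = 5/6)
y(c) = c**(3/2)
P(I) = (27 + I)/(2*I) (P(I) = (I + 27)/(I + I) = (27 + I)/((2*I)) = (27 + I)*(1/(2*I)) = (27 + I)/(2*I))
-220*(-642 - 1*737) - P(y(-12)) = -220*(-642 - 1*737) - (27 + (-12)**(3/2))/(2*((-12)**(3/2))) = -220*(-642 - 737) - (27 - 24*I*sqrt(3))/(2*((-24*I*sqrt(3)))) = -220*(-1379) - I*sqrt(3)/72*(27 - 24*I*sqrt(3))/2 = 303380 - I*sqrt(3)*(27 - 24*I*sqrt(3))/144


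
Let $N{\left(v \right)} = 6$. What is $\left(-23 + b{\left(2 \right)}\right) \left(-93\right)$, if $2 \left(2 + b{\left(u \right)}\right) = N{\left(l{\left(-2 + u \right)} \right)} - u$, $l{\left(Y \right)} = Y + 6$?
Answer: $2139$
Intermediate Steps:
$l{\left(Y \right)} = 6 + Y$
$b{\left(u \right)} = 1 - \frac{u}{2}$ ($b{\left(u \right)} = -2 + \frac{6 - u}{2} = -2 - \left(-3 + \frac{u}{2}\right) = 1 - \frac{u}{2}$)
$\left(-23 + b{\left(2 \right)}\right) \left(-93\right) = \left(-23 + \left(1 - 1\right)\right) \left(-93\right) = \left(-23 + 0\right) \left(-93\right) = \left(-23\right) \left(-93\right) = 2139$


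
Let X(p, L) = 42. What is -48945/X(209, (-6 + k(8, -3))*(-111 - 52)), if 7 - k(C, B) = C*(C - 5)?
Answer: -16315/14 ≈ -1165.4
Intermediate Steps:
k(C, B) = 7 - C*(-5 + C) (k(C, B) = 7 - C*(C - 5) = 7 - C*(-5 + C))
-48945/X(209, (-6 + k(8, -3))*(-111 - 52)) = -48945/42 = -48945*1/42 = -16315/14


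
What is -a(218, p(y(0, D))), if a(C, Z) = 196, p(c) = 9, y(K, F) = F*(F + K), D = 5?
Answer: -196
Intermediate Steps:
-a(218, p(y(0, D))) = -1*196 = -196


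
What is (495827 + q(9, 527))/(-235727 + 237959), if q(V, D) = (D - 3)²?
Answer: 256801/744 ≈ 345.16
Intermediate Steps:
q(V, D) = (-3 + D)²
(495827 + q(9, 527))/(-235727 + 237959) = (495827 + (-3 + 527)²)/(-235727 + 237959) = (495827 + 524²)/2232 = (495827 + 274576)*(1/2232) = 770403*(1/2232) = 256801/744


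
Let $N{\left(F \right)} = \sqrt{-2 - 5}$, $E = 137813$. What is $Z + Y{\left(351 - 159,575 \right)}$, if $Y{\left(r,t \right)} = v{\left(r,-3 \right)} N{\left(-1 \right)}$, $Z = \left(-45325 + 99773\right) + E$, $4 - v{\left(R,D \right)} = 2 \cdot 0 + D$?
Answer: $192261 + 7 i \sqrt{7} \approx 1.9226 \cdot 10^{5} + 18.52 i$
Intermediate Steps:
$v{\left(R,D \right)} = 4 - D$ ($v{\left(R,D \right)} = 4 - \left(2 \cdot 0 + D\right) = 4 - \left(0 + D\right) = 4 - D$)
$N{\left(F \right)} = i \sqrt{7}$ ($N{\left(F \right)} = \sqrt{-7} = i \sqrt{7}$)
$Z = 192261$ ($Z = \left(-45325 + 99773\right) + 137813 = 54448 + 137813 = 192261$)
$Y{\left(r,t \right)} = 7 i \sqrt{7}$ ($Y{\left(r,t \right)} = \left(4 - -3\right) i \sqrt{7} = \left(4 + 3\right) i \sqrt{7} = 7 i \sqrt{7}$)
$Z + Y{\left(351 - 159,575 \right)} = 192261 + 7 i \sqrt{7}$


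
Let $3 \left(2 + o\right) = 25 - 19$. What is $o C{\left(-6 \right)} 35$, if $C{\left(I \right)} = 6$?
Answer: $0$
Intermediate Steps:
$o = 0$ ($o = -2 + \frac{25 - 19}{3} = -2 + \frac{1}{3} \cdot 6 = -2 + 2 = 0$)
$o C{\left(-6 \right)} 35 = 0 \cdot 6 \cdot 35 = 0 \cdot 35 = 0$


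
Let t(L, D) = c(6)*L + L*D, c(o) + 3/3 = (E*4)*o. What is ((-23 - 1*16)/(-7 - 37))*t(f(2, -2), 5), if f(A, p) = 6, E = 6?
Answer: 8658/11 ≈ 787.09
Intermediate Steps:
c(o) = -1 + 24*o (c(o) = -1 + (6*4)*o = -1 + 24*o)
t(L, D) = 143*L + D*L (t(L, D) = (-1 + 24*6)*L + L*D = (-1 + 144)*L + D*L = 143*L + D*L)
((-23 - 1*16)/(-7 - 37))*t(f(2, -2), 5) = ((-23 - 1*16)/(-7 - 37))*(6*(143 + 5)) = ((-23 - 16)/(-44))*(6*148) = -1/44*(-39)*888 = (39/44)*888 = 8658/11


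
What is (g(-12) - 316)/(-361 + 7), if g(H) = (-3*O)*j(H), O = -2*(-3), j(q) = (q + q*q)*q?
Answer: -14098/177 ≈ -79.650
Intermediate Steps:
j(q) = q*(q + q²) (j(q) = (q + q²)*q = q*(q + q²))
O = 6
g(H) = -18*H²*(1 + H) (g(H) = (-3*6)*(H²*(1 + H)) = -18*H²*(1 + H))
(g(-12) - 316)/(-361 + 7) = (18*(-12)²*(-1 - 1*(-12)) - 316)/(-361 + 7) = (18*144*(-1 + 12) - 316)/(-354) = (18*144*11 - 316)*(-1/354) = (28512 - 316)*(-1/354) = 28196*(-1/354) = -14098/177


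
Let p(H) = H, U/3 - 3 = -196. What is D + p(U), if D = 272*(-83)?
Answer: -23155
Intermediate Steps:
U = -579 (U = 9 + 3*(-196) = 9 - 588 = -579)
D = -22576
D + p(U) = -22576 - 579 = -23155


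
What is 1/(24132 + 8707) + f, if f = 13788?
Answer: 452784133/32839 ≈ 13788.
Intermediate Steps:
1/(24132 + 8707) + f = 1/(24132 + 8707) + 13788 = 1/32839 + 13788 = 452784133/32839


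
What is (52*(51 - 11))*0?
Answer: 0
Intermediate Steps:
(52*(51 - 11))*0 = (52*40)*0 = 2080*0 = 0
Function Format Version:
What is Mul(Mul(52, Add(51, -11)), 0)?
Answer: 0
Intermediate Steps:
Mul(Mul(52, Add(51, -11)), 0) = Mul(Mul(52, 40), 0) = Mul(2080, 0) = 0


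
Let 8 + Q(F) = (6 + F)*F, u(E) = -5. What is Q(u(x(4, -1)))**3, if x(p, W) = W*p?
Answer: -2197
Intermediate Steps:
Q(F) = -8 + F*(6 + F) (Q(F) = -8 + (6 + F)*F = -8 + F*(6 + F))
Q(u(x(4, -1)))**3 = (-8 + (-5)**2 + 6*(-5))**3 = (-8 + 25 - 30)**3 = (-13)**3 = -2197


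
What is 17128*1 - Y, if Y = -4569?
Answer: 21697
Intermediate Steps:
17128*1 - Y = 17128*1 - 1*(-4569) = 17128 + 4569 = 21697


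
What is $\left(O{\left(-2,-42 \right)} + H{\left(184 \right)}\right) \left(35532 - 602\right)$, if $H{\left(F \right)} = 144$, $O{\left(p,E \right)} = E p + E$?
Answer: $6496980$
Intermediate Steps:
$O{\left(p,E \right)} = E + E p$
$\left(O{\left(-2,-42 \right)} + H{\left(184 \right)}\right) \left(35532 - 602\right) = \left(- 42 \left(1 - 2\right) + 144\right) \left(35532 - 602\right) = \left(\left(-42\right) \left(-1\right) + 144\right) 34930 = \left(42 + 144\right) 34930 = 186 \cdot 34930 = 6496980$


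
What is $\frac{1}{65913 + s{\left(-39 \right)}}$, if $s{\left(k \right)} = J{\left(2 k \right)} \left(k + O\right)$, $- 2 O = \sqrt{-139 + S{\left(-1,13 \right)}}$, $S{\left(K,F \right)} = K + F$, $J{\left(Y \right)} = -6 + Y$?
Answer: $\frac{23063}{1595780583} - \frac{14 i \sqrt{127}}{1595780583} \approx 1.4452 \cdot 10^{-5} - 9.8868 \cdot 10^{-8} i$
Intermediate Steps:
$S{\left(K,F \right)} = F + K$
$O = - \frac{i \sqrt{127}}{2}$ ($O = - \frac{\sqrt{-139 + \left(13 - 1\right)}}{2} = - \frac{\sqrt{-139 + 12}}{2} = - \frac{\sqrt{-127}}{2} = - \frac{i \sqrt{127}}{2} \approx - 5.6347 i$)
$s{\left(k \right)} = \left(-6 + 2 k\right) \left(k - \frac{i \sqrt{127}}{2}\right)$
$\frac{1}{65913 + s{\left(-39 \right)}} = \frac{1}{65913 + \left(-3 - 39\right) \left(2 \left(-39\right) - i \sqrt{127}\right)} = \frac{1}{65913 - 42 \left(-78 - i \sqrt{127}\right)} = \frac{1}{65913 + \left(3276 + 42 i \sqrt{127}\right)} = \frac{1}{69189 + 42 i \sqrt{127}}$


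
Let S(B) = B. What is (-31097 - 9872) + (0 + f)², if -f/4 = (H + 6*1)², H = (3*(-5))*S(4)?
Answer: 136007927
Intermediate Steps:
H = -60 (H = (3*(-5))*4 = -15*4 = -60)
f = -11664 (f = -4*(-60 + 6*1)² = -4*(-60 + 6)² = -4*(-54)² = -4*2916 = -11664)
(-31097 - 9872) + (0 + f)² = (-31097 - 9872) + (0 - 11664)² = -40969 + (-11664)² = -40969 + 136048896 = 136007927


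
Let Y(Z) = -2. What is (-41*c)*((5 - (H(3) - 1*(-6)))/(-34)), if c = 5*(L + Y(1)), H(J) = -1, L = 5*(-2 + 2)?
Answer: 0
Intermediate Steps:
L = 0 (L = 5*0 = 0)
c = -10 (c = 5*(0 - 2) = 5*(-2) = -10)
(-41*c)*((5 - (H(3) - 1*(-6)))/(-34)) = (-41*(-10))*((5 - (-1 - 1*(-6)))/(-34)) = 410*((5 - (-1 + 6))*(-1/34)) = 410*((5 - 1*5)*(-1/34)) = 410*((5 - 5)*(-1/34)) = 410*(0*(-1/34)) = 410*0 = 0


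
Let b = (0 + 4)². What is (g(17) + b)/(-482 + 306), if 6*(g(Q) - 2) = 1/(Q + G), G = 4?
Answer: -2269/22176 ≈ -0.10232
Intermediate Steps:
g(Q) = 2 + 1/(6*(4 + Q)) (g(Q) = 2 + 1/(6*(Q + 4)) = 2 + 1/(6*(4 + Q)))
b = 16 (b = 4² = 16)
(g(17) + b)/(-482 + 306) = ((49 + 12*17)/(6*(4 + 17)) + 16)/(-482 + 306) = ((⅙)*(49 + 204)/21 + 16)/(-176) = ((⅙)*(1/21)*253 + 16)*(-1/176) = (253/126 + 16)*(-1/176) = (2269/126)*(-1/176) = -2269/22176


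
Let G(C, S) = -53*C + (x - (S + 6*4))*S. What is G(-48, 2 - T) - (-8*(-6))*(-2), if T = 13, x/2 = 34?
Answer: 2035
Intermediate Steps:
x = 68 (x = 2*34 = 68)
G(C, S) = -53*C + S*(44 - S) (G(C, S) = -53*C + (68 - (S + 6*4))*S = -53*C + (68 - (S + 24))*S = -53*C + (68 - (24 + S))*S = -53*C + (68 + (-24 - S))*S = -53*C + (44 - S)*S = -53*C + S*(44 - S))
G(-48, 2 - T) - (-8*(-6))*(-2) = (-(2 - 1*13)**2 - 53*(-48) + 44*(2 - 1*13)) - (-8*(-6))*(-2) = (-(2 - 13)**2 + 2544 + 44*(2 - 13)) - 48*(-2) = (-1*(-11)**2 + 2544 + 44*(-11)) - 1*(-96) = (-1*121 + 2544 - 484) + 96 = (-121 + 2544 - 484) + 96 = 1939 + 96 = 2035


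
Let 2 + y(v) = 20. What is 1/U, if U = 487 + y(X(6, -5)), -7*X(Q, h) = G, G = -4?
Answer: 1/505 ≈ 0.0019802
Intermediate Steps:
X(Q, h) = 4/7 (X(Q, h) = -⅐*(-4) = 4/7)
y(v) = 18 (y(v) = -2 + 20 = 18)
U = 505 (U = 487 + 18 = 505)
1/U = 1/505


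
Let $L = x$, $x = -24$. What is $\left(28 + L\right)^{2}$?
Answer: $16$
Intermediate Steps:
$L = -24$
$\left(28 + L\right)^{2} = \left(28 - 24\right)^{2} = 4^{2} = 16$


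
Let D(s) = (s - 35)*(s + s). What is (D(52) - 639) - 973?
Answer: 156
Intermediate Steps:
D(s) = 2*s*(-35 + s) (D(s) = (-35 + s)*(2*s) = 2*s*(-35 + s))
(D(52) - 639) - 973 = (2*52*(-35 + 52) - 639) - 973 = (2*52*17 - 639) - 973 = (1768 - 639) - 973 = 1129 - 973 = 156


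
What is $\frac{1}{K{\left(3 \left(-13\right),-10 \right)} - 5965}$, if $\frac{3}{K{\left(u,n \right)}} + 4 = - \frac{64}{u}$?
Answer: $- \frac{92}{548897} \approx -0.00016761$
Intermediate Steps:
$K{\left(u,n \right)} = \frac{3}{-4 - \frac{64}{u}}$
$\frac{1}{K{\left(3 \left(-13\right),-10 \right)} - 5965} = \frac{1}{- \frac{3 \cdot 3 \left(-13\right)}{64 + 4 \cdot 3 \left(-13\right)} - 5965} = \frac{1}{\left(-3\right) \left(-39\right) \frac{1}{64 + 4 \left(-39\right)} - 5965} = \frac{1}{\left(-3\right) \left(-39\right) \frac{1}{64 - 156} - 5965} = \frac{1}{\left(-3\right) \left(-39\right) \frac{1}{-92} - 5965} = \frac{1}{\left(-3\right) \left(-39\right) \left(- \frac{1}{92}\right) - 5965} = \frac{1}{- \frac{117}{92} - 5965} = \frac{1}{- \frac{548897}{92}} = - \frac{92}{548897}$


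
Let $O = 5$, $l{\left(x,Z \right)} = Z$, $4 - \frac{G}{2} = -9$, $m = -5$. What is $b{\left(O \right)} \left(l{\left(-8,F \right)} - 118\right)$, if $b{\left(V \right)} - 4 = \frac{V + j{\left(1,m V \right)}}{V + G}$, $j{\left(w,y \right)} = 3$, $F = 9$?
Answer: $- \frac{14388}{31} \approx -464.13$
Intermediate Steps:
$G = 26$ ($G = 8 - -18 = 8 + 18 = 26$)
$b{\left(V \right)} = 4 + \frac{3 + V}{26 + V}$ ($b{\left(V \right)} = 4 + \frac{V + 3}{V + 26} = 4 + \frac{3 + V}{26 + V}$)
$b{\left(O \right)} \left(l{\left(-8,F \right)} - 118\right) = \frac{107 + 5 \cdot 5}{26 + 5} \left(9 - 118\right) = \frac{107 + 25}{31} \left(-109\right) = \frac{1}{31} \cdot 132 \left(-109\right) = \frac{132}{31} \left(-109\right) = - \frac{14388}{31}$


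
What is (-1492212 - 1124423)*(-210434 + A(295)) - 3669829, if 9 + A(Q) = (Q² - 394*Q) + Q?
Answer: 626295767326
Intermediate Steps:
A(Q) = -9 + Q² - 393*Q (A(Q) = -9 + ((Q² - 394*Q) + Q) = -9 + (Q² - 393*Q) = -9 + Q² - 393*Q)
(-1492212 - 1124423)*(-210434 + A(295)) - 3669829 = (-1492212 - 1124423)*(-210434 + (-9 + 295² - 393*295)) - 3669829 = -2616635*(-210434 + (-9 + 87025 - 115935)) - 3669829 = -2616635*(-210434 - 28919) - 3669829 = -2616635*(-239353) - 3669829 = 626299437155 - 3669829 = 626295767326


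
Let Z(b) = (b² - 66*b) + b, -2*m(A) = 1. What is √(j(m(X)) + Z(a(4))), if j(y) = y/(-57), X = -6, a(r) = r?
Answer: I*√3170910/114 ≈ 15.62*I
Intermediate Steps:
m(A) = -½ (m(A) = -½*1 = -½)
j(y) = -y/57 (j(y) = y*(-1/57) = -y/57)
Z(b) = b² - 65*b
√(j(m(X)) + Z(a(4))) = √(-1/57*(-½) + 4*(-65 + 4)) = √(1/114 + 4*(-61)) = √(1/114 - 244) = √(-27815/114) = I*√3170910/114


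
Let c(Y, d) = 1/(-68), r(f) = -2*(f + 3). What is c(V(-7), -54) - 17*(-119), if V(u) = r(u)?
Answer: 137563/68 ≈ 2023.0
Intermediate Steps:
r(f) = -6 - 2*f (r(f) = -2*(3 + f) = -6 - 2*f)
V(u) = -6 - 2*u
c(Y, d) = -1/68
c(V(-7), -54) - 17*(-119) = -1/68 - 17*(-119) = -1/68 + 2023 = 137563/68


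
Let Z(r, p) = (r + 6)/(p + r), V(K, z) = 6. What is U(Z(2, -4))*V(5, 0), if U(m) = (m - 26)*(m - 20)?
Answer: 4320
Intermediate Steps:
Z(r, p) = (6 + r)/(p + r)
U(m) = (-26 + m)*(-20 + m)
U(Z(2, -4))*V(5, 0) = (520 + ((6 + 2)/(-4 + 2))**2 - 46*(6 + 2)/(-4 + 2))*6 = (520 + (8/(-2))**2 - 46*8/(-2))*6 = (520 + (-1/2*8)**2 - (-23)*8)*6 = (520 + (-4)**2 - 46*(-4))*6 = (520 + 16 + 184)*6 = 720*6 = 4320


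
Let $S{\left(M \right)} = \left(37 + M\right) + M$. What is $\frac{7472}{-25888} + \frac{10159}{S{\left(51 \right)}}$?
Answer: $\frac{16372349}{224902} \approx 72.798$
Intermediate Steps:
$S{\left(M \right)} = 37 + 2 M$
$\frac{7472}{-25888} + \frac{10159}{S{\left(51 \right)}} = \frac{7472}{-25888} + \frac{10159}{37 + 2 \cdot 51} = 7472 \left(- \frac{1}{25888}\right) + \frac{10159}{37 + 102} = - \frac{467}{1618} + \frac{10159}{139} = \frac{16372349}{224902}$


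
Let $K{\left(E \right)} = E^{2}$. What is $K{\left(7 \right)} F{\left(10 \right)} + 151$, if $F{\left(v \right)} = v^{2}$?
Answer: $5051$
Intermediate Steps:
$K{\left(7 \right)} F{\left(10 \right)} + 151 = 7^{2} \cdot 10^{2} + 151 = 49 \cdot 100 + 151 = 4900 + 151 = 5051$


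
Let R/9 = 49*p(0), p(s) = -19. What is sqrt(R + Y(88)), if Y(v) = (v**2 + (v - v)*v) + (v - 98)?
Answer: I*sqrt(645) ≈ 25.397*I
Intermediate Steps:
Y(v) = -98 + v + v**2 (Y(v) = (v**2 + 0*v) + (-98 + v) = (v**2 + 0) + (-98 + v) = v**2 + (-98 + v) = -98 + v + v**2)
R = -8379 (R = 9*(49*(-19)) = 9*(-931) = -8379)
sqrt(R + Y(88)) = sqrt(-8379 + (-98 + 88 + 88**2)) = sqrt(-8379 + (-98 + 88 + 7744)) = sqrt(-8379 + 7734) = sqrt(-645) = I*sqrt(645)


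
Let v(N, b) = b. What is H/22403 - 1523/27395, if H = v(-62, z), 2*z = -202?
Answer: -36886664/613730185 ≈ -0.060102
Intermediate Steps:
z = -101 (z = (½)*(-202) = -101)
H = -101
H/22403 - 1523/27395 = -101/22403 - 1523/27395 = -36886664/613730185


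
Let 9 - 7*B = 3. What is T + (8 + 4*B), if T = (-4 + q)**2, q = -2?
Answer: 332/7 ≈ 47.429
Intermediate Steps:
B = 6/7 (B = 9/7 - 1/7*3 = 9/7 - 3/7 = 6/7 ≈ 0.85714)
T = 36 (T = (-4 - 2)**2 = (-6)**2 = 36)
T + (8 + 4*B) = 36 + (8 + 4*(6/7)) = 36 + (8 + 24/7) = 36 + 80/7 = 332/7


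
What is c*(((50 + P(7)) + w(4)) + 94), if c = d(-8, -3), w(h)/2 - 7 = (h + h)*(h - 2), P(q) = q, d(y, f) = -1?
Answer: -197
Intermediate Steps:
w(h) = 14 + 4*h*(-2 + h) (w(h) = 14 + 2*((h + h)*(h - 2)) = 14 + 2*((2*h)*(-2 + h)) = 14 + 2*(2*h*(-2 + h)) = 14 + 4*h*(-2 + h))
c = -1
c*(((50 + P(7)) + w(4)) + 94) = -(((50 + 7) + (14 - 8*4 + 4*4²)) + 94) = -((57 + (14 - 32 + 4*16)) + 94) = -((57 + (14 - 32 + 64)) + 94) = -((57 + 46) + 94) = -(103 + 94) = -1*197 = -197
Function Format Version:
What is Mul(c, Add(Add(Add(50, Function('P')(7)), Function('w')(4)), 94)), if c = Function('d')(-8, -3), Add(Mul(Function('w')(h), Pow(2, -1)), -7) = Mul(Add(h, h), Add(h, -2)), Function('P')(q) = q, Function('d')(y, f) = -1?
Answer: -197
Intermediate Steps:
Function('w')(h) = Add(14, Mul(4, h, Add(-2, h))) (Function('w')(h) = Add(14, Mul(2, Mul(Add(h, h), Add(h, -2)))) = Add(14, Mul(2, Mul(Mul(2, h), Add(-2, h)))) = Add(14, Mul(2, Mul(2, h, Add(-2, h)))) = Add(14, Mul(4, h, Add(-2, h))))
c = -1
Mul(c, Add(Add(Add(50, Function('P')(7)), Function('w')(4)), 94)) = Mul(-1, Add(Add(Add(50, 7), Add(14, Mul(-8, 4), Mul(4, Pow(4, 2)))), 94)) = Mul(-1, Add(Add(57, Add(14, -32, Mul(4, 16))), 94)) = Mul(-1, Add(Add(57, Add(14, -32, 64)), 94)) = Mul(-1, Add(Add(57, 46), 94)) = Mul(-1, Add(103, 94)) = Mul(-1, 197) = -197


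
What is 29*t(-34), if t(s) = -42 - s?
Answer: -232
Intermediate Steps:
29*t(-34) = 29*(-42 - 1*(-34)) = 29*(-42 + 34) = 29*(-8) = -232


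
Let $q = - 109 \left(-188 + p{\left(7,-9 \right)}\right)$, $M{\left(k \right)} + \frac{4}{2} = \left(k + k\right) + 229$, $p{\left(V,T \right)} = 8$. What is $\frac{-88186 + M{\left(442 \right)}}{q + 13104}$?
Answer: $- \frac{1075}{404} \approx -2.6609$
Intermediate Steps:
$M{\left(k \right)} = 227 + 2 k$ ($M{\left(k \right)} = -2 + \left(\left(k + k\right) + 229\right) = -2 + \left(2 k + 229\right) = -2 + \left(229 + 2 k\right) = 227 + 2 k$)
$q = 19620$ ($q = - 109 \left(-188 + 8\right) = \left(-109\right) \left(-180\right) = 19620$)
$\frac{-88186 + M{\left(442 \right)}}{q + 13104} = \frac{-88186 + \left(227 + 2 \cdot 442\right)}{19620 + 13104} = \frac{-88186 + \left(227 + 884\right)}{32724} = \left(-88186 + 1111\right) \frac{1}{32724} = \left(-87075\right) \frac{1}{32724} = - \frac{1075}{404}$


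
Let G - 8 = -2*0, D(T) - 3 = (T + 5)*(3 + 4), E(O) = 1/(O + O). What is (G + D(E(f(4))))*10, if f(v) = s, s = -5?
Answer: 453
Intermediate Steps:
f(v) = -5
E(O) = 1/(2*O)
D(T) = 38 + 7*T (D(T) = 3 + (T + 5)*(3 + 4) = 3 + (5 + T)*7 = 3 + (35 + 7*T) = 38 + 7*T)
G = 8 (G = 8 - 2*0 = 8 + 0 = 8)
(G + D(E(f(4))))*10 = (8 + (38 + 7*((1/2)/(-5))))*10 = (8 + (38 + 7*((1/2)*(-1/5))))*10 = (8 + (38 + 7*(-1/10)))*10 = (8 + (38 - 7/10))*10 = (8 + 373/10)*10 = (453/10)*10 = 453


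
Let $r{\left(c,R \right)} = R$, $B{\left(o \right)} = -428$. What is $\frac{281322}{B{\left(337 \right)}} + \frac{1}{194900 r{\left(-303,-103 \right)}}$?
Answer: $- \frac{1411863688457}{2147992900} \approx -657.29$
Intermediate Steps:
$\frac{281322}{B{\left(337 \right)}} + \frac{1}{194900 r{\left(-303,-103 \right)}} = \frac{281322}{-428} + \frac{1}{194900 \left(-103\right)} = 281322 \left(- \frac{1}{428}\right) + \frac{1}{194900} \left(- \frac{1}{103}\right) = - \frac{140661}{214} - \frac{1}{20074700} = - \frac{1411863688457}{2147992900}$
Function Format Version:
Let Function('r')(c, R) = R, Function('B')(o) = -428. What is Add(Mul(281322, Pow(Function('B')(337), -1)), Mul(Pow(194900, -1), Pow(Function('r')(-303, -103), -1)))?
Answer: Rational(-1411863688457, 2147992900) ≈ -657.29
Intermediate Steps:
Add(Mul(281322, Pow(Function('B')(337), -1)), Mul(Pow(194900, -1), Pow(Function('r')(-303, -103), -1))) = Add(Mul(281322, Pow(-428, -1)), Mul(Pow(194900, -1), Pow(-103, -1))) = Add(Mul(281322, Rational(-1, 428)), Mul(Rational(1, 194900), Rational(-1, 103))) = Add(Rational(-140661, 214), Rational(-1, 20074700)) = Rational(-1411863688457, 2147992900)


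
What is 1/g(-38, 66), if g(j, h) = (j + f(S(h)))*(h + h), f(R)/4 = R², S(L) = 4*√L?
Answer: 1/552552 ≈ 1.8098e-6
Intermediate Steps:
f(R) = 4*R²
g(j, h) = 2*h*(j + 64*h) (g(j, h) = (j + 4*(4*√h)²)*(h + h) = (j + 4*(16*h))*(2*h) = (j + 64*h)*(2*h) = 2*h*(j + 64*h))
1/g(-38, 66) = 1/(2*66*(-38 + 64*66)) = 1/(2*66*(-38 + 4224)) = 1/(2*66*4186) = 1/552552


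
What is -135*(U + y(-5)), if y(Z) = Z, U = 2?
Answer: 405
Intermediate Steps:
-135*(U + y(-5)) = -135*(2 - 5) = -135*(-3) = 405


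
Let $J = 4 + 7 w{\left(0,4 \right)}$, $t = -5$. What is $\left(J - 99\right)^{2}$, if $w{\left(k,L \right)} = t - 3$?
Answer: $22801$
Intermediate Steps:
$w{\left(k,L \right)} = -8$ ($w{\left(k,L \right)} = -5 - 3 = -8$)
$J = -52$ ($J = 4 + 7 \left(-8\right) = 4 - 56 = -52$)
$\left(J - 99\right)^{2} = \left(-52 - 99\right)^{2} = \left(-151\right)^{2} = 22801$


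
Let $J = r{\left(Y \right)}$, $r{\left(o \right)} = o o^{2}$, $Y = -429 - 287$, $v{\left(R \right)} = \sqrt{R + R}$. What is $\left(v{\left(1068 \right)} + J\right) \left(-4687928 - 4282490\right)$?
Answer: $3292696844908928 - 17940836 \sqrt{534} \approx 3.2927 \cdot 10^{15}$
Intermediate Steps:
$v{\left(R \right)} = \sqrt{2} \sqrt{R}$ ($v{\left(R \right)} = \sqrt{2 R} = \sqrt{2} \sqrt{R}$)
$Y = -716$
$r{\left(o \right)} = o^{3}$
$J = -367061696$ ($J = \left(-716\right)^{3} = -367061696$)
$\left(v{\left(1068 \right)} + J\right) \left(-4687928 - 4282490\right) = \left(\sqrt{2} \sqrt{1068} - 367061696\right) \left(-4687928 - 4282490\right) = \left(\sqrt{2} \cdot 2 \sqrt{267} - 367061696\right) \left(-8970418\right) = \left(2 \sqrt{534} - 367061696\right) \left(-8970418\right) = \left(-367061696 + 2 \sqrt{534}\right) \left(-8970418\right) = 3292696844908928 - 17940836 \sqrt{534}$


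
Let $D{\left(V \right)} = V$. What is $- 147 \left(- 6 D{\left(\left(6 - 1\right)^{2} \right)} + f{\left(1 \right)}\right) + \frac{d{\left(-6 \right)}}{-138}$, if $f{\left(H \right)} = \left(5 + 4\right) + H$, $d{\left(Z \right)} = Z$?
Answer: $\frac{473341}{23} \approx 20580.0$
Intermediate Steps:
$f{\left(H \right)} = 9 + H$
$- 147 \left(- 6 D{\left(\left(6 - 1\right)^{2} \right)} + f{\left(1 \right)}\right) + \frac{d{\left(-6 \right)}}{-138} = - 147 \left(- 6 \left(6 - 1\right)^{2} + \left(9 + 1\right)\right) - \frac{6}{-138} = - 147 \left(- 6 \cdot 5^{2} + 10\right) - - \frac{1}{23} = - 147 \left(\left(-6\right) 25 + 10\right) + \frac{1}{23} = - 147 \left(-150 + 10\right) + \frac{1}{23} = \left(-147\right) \left(-140\right) + \frac{1}{23} = 20580 + \frac{1}{23} = \frac{473341}{23}$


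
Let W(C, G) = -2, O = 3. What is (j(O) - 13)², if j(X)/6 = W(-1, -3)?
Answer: 625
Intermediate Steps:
j(X) = -12 (j(X) = 6*(-2) = -12)
(j(O) - 13)² = (-12 - 13)² = (-25)² = 625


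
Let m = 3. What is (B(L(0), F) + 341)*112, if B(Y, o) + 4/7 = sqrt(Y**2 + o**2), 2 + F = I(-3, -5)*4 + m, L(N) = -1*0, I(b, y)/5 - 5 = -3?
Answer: 42720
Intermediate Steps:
I(b, y) = 10 (I(b, y) = 25 + 5*(-3) = 25 - 15 = 10)
L(N) = 0
F = 41 (F = -2 + (10*4 + 3) = -2 + (40 + 3) = -2 + 43 = 41)
B(Y, o) = -4/7 + sqrt(Y**2 + o**2)
(B(L(0), F) + 341)*112 = ((-4/7 + sqrt(0**2 + 41**2)) + 341)*112 = ((-4/7 + sqrt(0 + 1681)) + 341)*112 = ((-4/7 + sqrt(1681)) + 341)*112 = ((-4/7 + 41) + 341)*112 = (283/7 + 341)*112 = (2670/7)*112 = 42720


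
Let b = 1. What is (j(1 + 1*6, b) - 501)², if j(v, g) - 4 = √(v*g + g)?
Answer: 247017 - 1988*√2 ≈ 2.4421e+5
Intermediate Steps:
j(v, g) = 4 + √(g + g*v) (j(v, g) = 4 + √(v*g + g) = 4 + √(g*v + g) = 4 + √(g + g*v))
(j(1 + 1*6, b) - 501)² = ((4 + √(1*(1 + (1 + 1*6)))) - 501)² = ((4 + √(1*(1 + (1 + 6)))) - 501)² = ((4 + √(1*(1 + 7))) - 501)² = ((4 + √(1*8)) - 501)² = ((4 + √8) - 501)² = ((4 + 2*√2) - 501)² = (-497 + 2*√2)²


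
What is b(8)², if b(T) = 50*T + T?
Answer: 166464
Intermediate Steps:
b(T) = 51*T
b(8)² = (51*8)² = 408² = 166464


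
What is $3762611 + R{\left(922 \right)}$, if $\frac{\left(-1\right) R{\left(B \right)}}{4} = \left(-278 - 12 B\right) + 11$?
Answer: $3807935$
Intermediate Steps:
$R{\left(B \right)} = 1068 + 48 B$ ($R{\left(B \right)} = - 4 \left(\left(-278 - 12 B\right) + 11\right) = - 4 \left(-267 - 12 B\right) = 1068 + 48 B$)
$3762611 + R{\left(922 \right)} = 3762611 + \left(1068 + 48 \cdot 922\right) = 3762611 + \left(1068 + 44256\right) = 3762611 + 45324 = 3807935$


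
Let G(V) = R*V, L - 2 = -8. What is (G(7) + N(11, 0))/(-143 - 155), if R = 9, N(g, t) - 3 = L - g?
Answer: -49/298 ≈ -0.16443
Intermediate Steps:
L = -6 (L = 2 - 8 = -6)
N(g, t) = -3 - g (N(g, t) = 3 + (-6 - g) = -3 - g)
G(V) = 9*V
(G(7) + N(11, 0))/(-143 - 155) = (9*7 + (-3 - 1*11))/(-143 - 155) = (63 + (-3 - 11))/(-298) = -(63 - 14)/298 = -1/298*49 = -49/298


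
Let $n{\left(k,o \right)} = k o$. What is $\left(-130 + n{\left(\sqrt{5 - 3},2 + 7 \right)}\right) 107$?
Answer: $-13910 + 963 \sqrt{2} \approx -12548.0$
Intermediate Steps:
$\left(-130 + n{\left(\sqrt{5 - 3},2 + 7 \right)}\right) 107 = \left(-130 + \sqrt{5 - 3} \left(2 + 7\right)\right) 107 = \left(-130 + \sqrt{2} \cdot 9\right) 107 = \left(-130 + 9 \sqrt{2}\right) 107 = -13910 + 963 \sqrt{2}$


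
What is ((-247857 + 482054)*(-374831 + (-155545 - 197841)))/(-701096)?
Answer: 170546236749/701096 ≈ 2.4326e+5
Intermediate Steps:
((-247857 + 482054)*(-374831 + (-155545 - 197841)))/(-701096) = (234197*(-374831 - 353386))*(-1/701096) = (234197*(-728217))*(-1/701096) = -170546236749*(-1/701096) = 170546236749/701096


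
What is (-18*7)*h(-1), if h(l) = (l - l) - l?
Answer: -126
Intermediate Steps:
h(l) = -l (h(l) = 0 - l = -l)
(-18*7)*h(-1) = (-18*7)*(-1*(-1)) = -126*1 = -126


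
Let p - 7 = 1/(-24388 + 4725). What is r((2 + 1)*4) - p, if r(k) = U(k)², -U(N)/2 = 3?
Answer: 570228/19663 ≈ 29.000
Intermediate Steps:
U(N) = -6 (U(N) = -2*3 = -6)
r(k) = 36 (r(k) = (-6)² = 36)
p = 137640/19663 (p = 7 + 1/(-24388 + 4725) = 7 + 1/(-19663) = 7 - 1/19663 = 137640/19663 ≈ 6.9999)
r((2 + 1)*4) - p = 36 - 1*137640/19663 = 36 - 137640/19663 = 570228/19663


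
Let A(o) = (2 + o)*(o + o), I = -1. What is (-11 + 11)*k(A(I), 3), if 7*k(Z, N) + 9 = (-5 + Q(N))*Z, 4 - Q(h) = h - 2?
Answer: 0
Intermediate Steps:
Q(h) = 6 - h (Q(h) = 4 - (h - 2) = 4 - (-2 + h) = 4 + (2 - h) = 6 - h)
A(o) = 2*o*(2 + o) (A(o) = (2 + o)*(2*o) = 2*o*(2 + o))
k(Z, N) = -9/7 + Z*(1 - N)/7 (k(Z, N) = -9/7 + ((-5 + (6 - N))*Z)/7 = -9/7 + ((1 - N)*Z)/7 = -9/7 + (Z*(1 - N))/7 = -9/7 + Z*(1 - N)/7)
(-11 + 11)*k(A(I), 3) = (-11 + 11)*(-9/7 + (2*(-1)*(2 - 1))/7 - 1/7*3*2*(-1)*(2 - 1)) = 0*(-9/7 + (2*(-1)*1)/7 - 1/7*3*2*(-1)*1) = 0*(-9/7 + (1/7)*(-2) - 1/7*3*(-2)) = 0*(-9/7 - 2/7 + 6/7) = 0*(-5/7) = 0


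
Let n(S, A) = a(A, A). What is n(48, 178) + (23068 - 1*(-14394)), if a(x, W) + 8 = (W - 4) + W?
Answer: 37806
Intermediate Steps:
a(x, W) = -12 + 2*W (a(x, W) = -8 + ((W - 4) + W) = -8 + ((-4 + W) + W) = -8 + (-4 + 2*W) = -12 + 2*W)
n(S, A) = -12 + 2*A
n(48, 178) + (23068 - 1*(-14394)) = (-12 + 2*178) + (23068 - 1*(-14394)) = (-12 + 356) + (23068 + 14394) = 344 + 37462 = 37806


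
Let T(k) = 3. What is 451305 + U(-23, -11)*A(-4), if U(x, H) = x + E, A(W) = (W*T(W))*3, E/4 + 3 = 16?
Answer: 450261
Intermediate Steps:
E = 52 (E = -12 + 4*16 = -12 + 64 = 52)
A(W) = 9*W (A(W) = (W*3)*3 = (3*W)*3 = 9*W)
U(x, H) = 52 + x (U(x, H) = x + 52 = 52 + x)
451305 + U(-23, -11)*A(-4) = 451305 + (52 - 23)*(9*(-4)) = 451305 + 29*(-36) = 451305 - 1044 = 450261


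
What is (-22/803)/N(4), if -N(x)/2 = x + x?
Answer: 1/584 ≈ 0.0017123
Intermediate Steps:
N(x) = -4*x (N(x) = -2*(x + x) = -4*x)
(-22/803)/N(4) = (-22/803)/((-4*4)) = -22*1/803/(-16) = -2/73*(-1/16) = 1/584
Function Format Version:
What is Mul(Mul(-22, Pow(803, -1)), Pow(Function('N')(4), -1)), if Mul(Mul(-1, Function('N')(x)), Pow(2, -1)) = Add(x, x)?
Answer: Rational(1, 584) ≈ 0.0017123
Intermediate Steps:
Function('N')(x) = Mul(-4, x) (Function('N')(x) = Mul(-2, Add(x, x)) = Mul(-2, Mul(2, x)) = Mul(-4, x))
Mul(Mul(-22, Pow(803, -1)), Pow(Function('N')(4), -1)) = Mul(Mul(-22, Pow(803, -1)), Pow(Mul(-4, 4), -1)) = Mul(Mul(-22, Rational(1, 803)), Pow(-16, -1)) = Mul(Rational(-2, 73), Rational(-1, 16)) = Rational(1, 584)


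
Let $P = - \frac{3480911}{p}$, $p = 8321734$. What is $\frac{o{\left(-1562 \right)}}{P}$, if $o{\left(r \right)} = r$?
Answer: $\frac{12998548508}{3480911} \approx 3734.2$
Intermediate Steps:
$P = - \frac{3480911}{8321734} \approx -0.41829$
$\frac{o{\left(-1562 \right)}}{P} = - \frac{1562}{- \frac{3480911}{8321734}} = \left(-1562\right) \left(- \frac{8321734}{3480911}\right) = \frac{12998548508}{3480911}$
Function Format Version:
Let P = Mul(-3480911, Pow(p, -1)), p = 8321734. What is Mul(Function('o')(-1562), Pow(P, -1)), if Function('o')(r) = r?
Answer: Rational(12998548508, 3480911) ≈ 3734.2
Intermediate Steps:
P = Rational(-3480911, 8321734) (P = Mul(-3480911, Pow(8321734, -1)) = Mul(-3480911, Rational(1, 8321734)) = Rational(-3480911, 8321734) ≈ -0.41829)
Mul(Function('o')(-1562), Pow(P, -1)) = Mul(-1562, Pow(Rational(-3480911, 8321734), -1)) = Mul(-1562, Rational(-8321734, 3480911)) = Rational(12998548508, 3480911)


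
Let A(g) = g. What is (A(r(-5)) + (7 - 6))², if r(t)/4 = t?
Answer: 361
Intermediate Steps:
r(t) = 4*t
(A(r(-5)) + (7 - 6))² = (4*(-5) + (7 - 6))² = (-20 + 1)² = (-19)² = 361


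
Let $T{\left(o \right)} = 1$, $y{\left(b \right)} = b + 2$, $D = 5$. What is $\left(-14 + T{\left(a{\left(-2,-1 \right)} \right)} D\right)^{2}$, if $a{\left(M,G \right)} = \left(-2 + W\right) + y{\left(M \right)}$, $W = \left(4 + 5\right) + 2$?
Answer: $81$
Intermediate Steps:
$W = 11$ ($W = 9 + 2 = 11$)
$y{\left(b \right)} = 2 + b$
$a{\left(M,G \right)} = 11 + M$ ($a{\left(M,G \right)} = \left(-2 + 11\right) + \left(2 + M\right) = 9 + \left(2 + M\right) = 11 + M$)
$\left(-14 + T{\left(a{\left(-2,-1 \right)} \right)} D\right)^{2} = \left(-14 + 1 \cdot 5\right)^{2} = \left(-14 + 5\right)^{2} = \left(-9\right)^{2} = 81$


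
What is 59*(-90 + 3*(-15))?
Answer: -7965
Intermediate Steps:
59*(-90 + 3*(-15)) = 59*(-90 - 45) = 59*(-135) = -7965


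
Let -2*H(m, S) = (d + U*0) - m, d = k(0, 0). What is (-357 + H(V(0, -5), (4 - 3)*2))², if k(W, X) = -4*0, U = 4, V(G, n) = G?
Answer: 127449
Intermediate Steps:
k(W, X) = 0
d = 0
H(m, S) = m/2 (H(m, S) = -((0 + 4*0) - m)/2 = -((0 + 0) - m)/2 = -(0 - m)/2 = -(-1)*m/2 = m/2)
(-357 + H(V(0, -5), (4 - 3)*2))² = (-357 + (½)*0)² = (-357 + 0)² = (-357)² = 127449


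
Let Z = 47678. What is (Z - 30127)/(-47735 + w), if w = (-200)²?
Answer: -17551/7735 ≈ -2.2690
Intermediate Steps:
w = 40000
(Z - 30127)/(-47735 + w) = (47678 - 30127)/(-47735 + 40000) = 17551/(-7735) = 17551*(-1/7735) = -17551/7735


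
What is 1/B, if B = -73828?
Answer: -1/73828 ≈ -1.3545e-5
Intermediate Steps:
1/B = 1/(-73828) = -1/73828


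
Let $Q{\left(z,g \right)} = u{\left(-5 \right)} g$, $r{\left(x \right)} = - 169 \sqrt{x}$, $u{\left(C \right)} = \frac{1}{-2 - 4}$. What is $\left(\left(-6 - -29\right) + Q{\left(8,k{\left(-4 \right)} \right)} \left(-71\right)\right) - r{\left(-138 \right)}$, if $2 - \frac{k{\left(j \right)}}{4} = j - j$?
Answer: $\frac{353}{3} + 169 i \sqrt{138} \approx 117.67 + 1985.3 i$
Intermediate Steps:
$u{\left(C \right)} = - \frac{1}{6}$ ($u{\left(C \right)} = \frac{1}{-6} = - \frac{1}{6}$)
$k{\left(j \right)} = 8$ ($k{\left(j \right)} = 8 - 4 \left(j - j\right) = 8 - 0 = 8 + 0 = 8$)
$Q{\left(z,g \right)} = - \frac{g}{6}$
$\left(\left(-6 - -29\right) + Q{\left(8,k{\left(-4 \right)} \right)} \left(-71\right)\right) - r{\left(-138 \right)} = \left(\left(-6 - -29\right) + \left(- \frac{1}{6}\right) 8 \left(-71\right)\right) - - 169 \sqrt{-138} = \left(\left(-6 + 29\right) - - \frac{284}{3}\right) - - 169 i \sqrt{138} = \left(23 + \frac{284}{3}\right) - - 169 i \sqrt{138} = \frac{353}{3} + 169 i \sqrt{138}$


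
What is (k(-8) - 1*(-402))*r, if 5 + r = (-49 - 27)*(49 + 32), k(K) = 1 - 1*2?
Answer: -2470561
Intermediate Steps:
k(K) = -1 (k(K) = 1 - 2 = -1)
r = -6161 (r = -5 + (-49 - 27)*(49 + 32) = -5 - 76*81 = -5 - 6156 = -6161)
(k(-8) - 1*(-402))*r = (-1 - 1*(-402))*(-6161) = (-1 + 402)*(-6161) = 401*(-6161) = -2470561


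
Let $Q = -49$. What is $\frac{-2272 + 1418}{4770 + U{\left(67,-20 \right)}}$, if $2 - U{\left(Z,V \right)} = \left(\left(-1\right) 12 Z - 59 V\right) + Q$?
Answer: $- \frac{122}{635} \approx -0.19213$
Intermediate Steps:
$U{\left(Z,V \right)} = 51 + 12 Z + 59 V$ ($U{\left(Z,V \right)} = 2 - \left(\left(\left(-1\right) 12 Z - 59 V\right) - 49\right) = 2 - \left(\left(- 12 Z - 59 V\right) - 49\right) = 2 - \left(\left(- 59 V - 12 Z\right) - 49\right) = 2 - \left(-49 - 59 V - 12 Z\right) = 2 + \left(49 + 12 Z + 59 V\right) = 51 + 12 Z + 59 V$)
$\frac{-2272 + 1418}{4770 + U{\left(67,-20 \right)}} = \frac{-2272 + 1418}{4770 + \left(51 + 12 \cdot 67 + 59 \left(-20\right)\right)} = - \frac{854}{4770 + \left(51 + 804 - 1180\right)} = - \frac{854}{4770 - 325} = - \frac{854}{4445} = \left(-854\right) \frac{1}{4445} = - \frac{122}{635}$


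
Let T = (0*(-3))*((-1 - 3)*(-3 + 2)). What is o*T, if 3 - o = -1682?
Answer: 0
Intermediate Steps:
o = 1685 (o = 3 - 1*(-1682) = 3 + 1682 = 1685)
T = 0 (T = 0*(-4*(-1)) = 0*4 = 0)
o*T = 1685*0 = 0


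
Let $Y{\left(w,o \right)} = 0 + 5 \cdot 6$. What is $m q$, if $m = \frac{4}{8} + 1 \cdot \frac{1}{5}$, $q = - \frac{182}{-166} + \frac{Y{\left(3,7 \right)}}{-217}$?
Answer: $\frac{17257}{25730} \approx 0.6707$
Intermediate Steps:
$Y{\left(w,o \right)} = 30$ ($Y{\left(w,o \right)} = 0 + 30 = 30$)
$q = \frac{17257}{18011}$ ($q = - \frac{182}{-166} + \frac{30}{-217} = \left(-182\right) \left(- \frac{1}{166}\right) + 30 \left(- \frac{1}{217}\right) = \frac{91}{83} - \frac{30}{217} = \frac{17257}{18011} \approx 0.95814$)
$m = \frac{7}{10}$ ($m = 4 \cdot \frac{1}{8} + 1 \cdot \frac{1}{5} = \frac{1}{2} + \frac{1}{5} = \frac{7}{10} \approx 0.7$)
$m q = \frac{7}{10} \cdot \frac{17257}{18011} = \frac{17257}{25730}$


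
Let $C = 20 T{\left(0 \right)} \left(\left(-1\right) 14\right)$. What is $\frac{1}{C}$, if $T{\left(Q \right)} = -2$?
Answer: $\frac{1}{560} \approx 0.0017857$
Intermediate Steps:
$C = 560$ ($C = 20 \left(-2\right) \left(\left(-1\right) 14\right) = \left(-40\right) \left(-14\right) = 560$)
$\frac{1}{C} = \frac{1}{560}$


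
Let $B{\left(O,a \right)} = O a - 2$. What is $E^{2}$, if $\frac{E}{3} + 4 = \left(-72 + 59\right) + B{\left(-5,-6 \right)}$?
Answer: $1089$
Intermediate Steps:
$B{\left(O,a \right)} = -2 + O a$
$E = 33$ ($E = -12 + 3 \left(\left(-72 + 59\right) - -28\right) = -12 + 3 \left(-13 + \left(-2 + 30\right)\right) = -12 + 3 \left(-13 + 28\right) = -12 + 3 \cdot 15 = -12 + 45 = 33$)
$E^{2} = 33^{2} = 1089$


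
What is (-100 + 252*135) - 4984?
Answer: 28936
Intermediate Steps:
(-100 + 252*135) - 4984 = (-100 + 34020) - 4984 = 33920 - 4984 = 28936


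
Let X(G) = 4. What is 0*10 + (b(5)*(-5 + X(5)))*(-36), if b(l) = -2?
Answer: -72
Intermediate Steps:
0*10 + (b(5)*(-5 + X(5)))*(-36) = 0*10 - 2*(-5 + 4)*(-36) = 0 - 2*(-1)*(-36) = 0 + 2*(-36) = 0 - 72 = -72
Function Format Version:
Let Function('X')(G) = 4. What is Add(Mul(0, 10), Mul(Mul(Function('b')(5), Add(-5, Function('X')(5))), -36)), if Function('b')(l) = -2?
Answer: -72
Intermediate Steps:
Add(Mul(0, 10), Mul(Mul(Function('b')(5), Add(-5, Function('X')(5))), -36)) = Add(Mul(0, 10), Mul(Mul(-2, Add(-5, 4)), -36)) = Add(0, Mul(Mul(-2, -1), -36)) = Add(0, Mul(2, -36)) = Add(0, -72) = -72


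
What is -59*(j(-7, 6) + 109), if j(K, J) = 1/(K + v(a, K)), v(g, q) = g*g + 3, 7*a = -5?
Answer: -1096810/171 ≈ -6414.1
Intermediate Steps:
a = -5/7 (a = (⅐)*(-5) = -5/7 ≈ -0.71429)
v(g, q) = 3 + g² (v(g, q) = g² + 3 = 3 + g²)
j(K, J) = 1/(172/49 + K) (j(K, J) = 1/(K + (3 + (-5/7)²)) = 1/(K + (3 + 25/49)) = 1/(K + 172/49) = 1/(172/49 + K))
-59*(j(-7, 6) + 109) = -59*(49/(172 + 49*(-7)) + 109) = -59*(49/(172 - 343) + 109) = -59*(49/(-171) + 109) = -59*(49*(-1/171) + 109) = -59*(-49/171 + 109) = -59*18590/171 = -1096810/171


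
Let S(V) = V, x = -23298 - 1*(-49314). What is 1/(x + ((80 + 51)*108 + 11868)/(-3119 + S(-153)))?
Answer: 409/10637292 ≈ 3.8450e-5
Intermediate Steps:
x = 26016 (x = -23298 + 49314 = 26016)
1/(x + ((80 + 51)*108 + 11868)/(-3119 + S(-153))) = 1/(26016 + ((80 + 51)*108 + 11868)/(-3119 - 153)) = 1/(26016 + (131*108 + 11868)/(-3272)) = 1/(26016 + (14148 + 11868)*(-1/3272)) = 1/(26016 + 26016*(-1/3272)) = 1/(26016 - 3252/409) = 1/(10637292/409) = 409/10637292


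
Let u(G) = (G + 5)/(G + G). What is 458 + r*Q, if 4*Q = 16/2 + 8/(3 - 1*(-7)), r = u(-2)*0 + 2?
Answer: 2312/5 ≈ 462.40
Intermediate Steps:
u(G) = (5 + G)/(2*G) (u(G) = (5 + G)/((2*G)) = (5 + G)*(1/(2*G)) = (5 + G)/(2*G))
r = 2 (r = ((½)*(5 - 2)/(-2))*0 + 2 = ((½)*(-½)*3)*0 + 2 = -¾*0 + 2 = 0 + 2 = 2)
Q = 11/5 (Q = (16/2 + 8/(3 - 1*(-7)))/4 = (16*(½) + 8/(3 + 7))/4 = (8 + 8/10)/4 = (8 + 8*(⅒))/4 = (8 + ⅘)/4 = (¼)*(44/5) = 11/5 ≈ 2.2000)
458 + r*Q = 458 + 2*(11/5) = 458 + 22/5 = 2312/5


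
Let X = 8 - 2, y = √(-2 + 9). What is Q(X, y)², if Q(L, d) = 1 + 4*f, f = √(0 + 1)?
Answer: 25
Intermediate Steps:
f = 1 (f = √1 = 1)
y = √7 ≈ 2.6458
X = 6
Q(L, d) = 5 (Q(L, d) = 1 + 4*1 = 1 + 4 = 5)
Q(X, y)² = 5² = 25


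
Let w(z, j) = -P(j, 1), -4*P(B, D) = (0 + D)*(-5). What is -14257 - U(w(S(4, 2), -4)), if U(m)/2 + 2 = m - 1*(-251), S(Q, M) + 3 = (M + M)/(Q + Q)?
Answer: -29505/2 ≈ -14753.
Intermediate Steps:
P(B, D) = 5*D/4 (P(B, D) = -(0 + D)*(-5)/4 = -D*(-5)/4 = -(-5)*D/4 = 5*D/4)
S(Q, M) = -3 + M/Q (S(Q, M) = -3 + (M + M)/(Q + Q) = -3 + (2*M)/((2*Q)) = -3 + (2*M)*(1/(2*Q)) = -3 + M/Q)
w(z, j) = -5/4
U(m) = 498 + 2*m (U(m) = -4 + 2*(m - 1*(-251)) = -4 + 2*(m + 251) = -4 + 2*(251 + m) = -4 + (502 + 2*m) = 498 + 2*m)
-14257 - U(w(S(4, 2), -4)) = -14257 - (498 + 2*(-5/4)) = -14257 - (498 - 5/2) = -14257 - 1*991/2 = -14257 - 991/2 = -29505/2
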